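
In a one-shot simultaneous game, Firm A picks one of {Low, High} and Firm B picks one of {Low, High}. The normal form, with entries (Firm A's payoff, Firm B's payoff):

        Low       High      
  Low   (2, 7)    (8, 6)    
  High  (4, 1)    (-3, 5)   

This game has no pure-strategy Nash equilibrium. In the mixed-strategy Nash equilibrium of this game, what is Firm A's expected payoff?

In a mixed equilibrium Firm A is indifferent between Low and High; this condition fixes q.
  Firm A's payoff to Low: q·2 + (1−q)·8 = -6q + 8
  Firm A's payoff to High: q·4 + (1−q)·(-3) = 7q - 3
  -6q + 8 = 7q - 3  ⇒  -13q = -11  ⇒  q = 11/13.
At equilibrium Firm A is indifferent across rows, so Firm A's payoff equals the payoff from Low: (11/13)·2 + (2/13)·8 = 38/13.

38/13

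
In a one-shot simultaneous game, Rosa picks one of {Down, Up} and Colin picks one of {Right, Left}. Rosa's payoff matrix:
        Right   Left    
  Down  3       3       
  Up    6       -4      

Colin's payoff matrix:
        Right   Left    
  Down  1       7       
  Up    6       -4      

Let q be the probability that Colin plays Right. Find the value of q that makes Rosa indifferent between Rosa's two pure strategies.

q = 7/10

Set Rosa's expected payoff from Down equal to that from Up:
  Rosa's payoff to Down: q·3 + (1−q)·3 = 3
  Rosa's payoff to Up: q·6 + (1−q)·(-4) = 10q - 4
  3 = 10q - 4  ⇒  -10q = -7  ⇒  q = 7/10.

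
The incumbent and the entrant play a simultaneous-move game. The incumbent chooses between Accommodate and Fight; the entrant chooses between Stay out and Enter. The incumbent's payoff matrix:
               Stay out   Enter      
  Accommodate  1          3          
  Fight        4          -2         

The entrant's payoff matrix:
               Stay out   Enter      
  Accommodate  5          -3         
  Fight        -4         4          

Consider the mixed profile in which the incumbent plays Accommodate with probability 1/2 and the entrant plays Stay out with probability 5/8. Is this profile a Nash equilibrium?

Yes

Check the entrant's indifference given the incumbent's mix p = 1/2:
  payoff from Stay out = 1/2; payoff from Enter = 1/2 — equal.
Check the incumbent's indifference given the entrant's mix q = 5/8:
  payoff from Accommodate = 7/4; payoff from Fight = 7/4 — equal.
Both players are indifferent, so neither can profitably deviate.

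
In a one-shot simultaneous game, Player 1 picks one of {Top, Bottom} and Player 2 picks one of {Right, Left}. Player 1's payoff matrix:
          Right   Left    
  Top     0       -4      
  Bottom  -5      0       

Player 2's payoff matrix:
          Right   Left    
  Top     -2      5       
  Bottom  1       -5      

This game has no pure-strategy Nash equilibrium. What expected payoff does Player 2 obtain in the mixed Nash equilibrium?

For Player 2 to be willing to mix, Player 2 must be indifferent between Right and Left, which pins down Player 1's mix.
  Player 2's payoff from Right: p·(-2) + (1−p)·1 = -3p + 1
  Player 2's payoff from Left: p·5 + (1−p)·(-5) = 10p - 5
  -3p + 1 = 10p - 5  ⇒  -13p = -6  ⇒  p = 6/13.
At equilibrium Player 2 is indifferent across columns, so Player 2's payoff equals the payoff from Right: (6/13)·(-2) + (7/13)·1 = -5/13.

-5/13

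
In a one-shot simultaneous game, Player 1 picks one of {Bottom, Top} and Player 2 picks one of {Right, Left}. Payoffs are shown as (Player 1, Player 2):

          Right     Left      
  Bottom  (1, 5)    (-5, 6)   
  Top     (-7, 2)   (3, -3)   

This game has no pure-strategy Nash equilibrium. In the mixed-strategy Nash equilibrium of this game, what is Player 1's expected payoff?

Set Player 1's expected payoff from Bottom equal to that from Top:
  Player 1's payoff from Bottom: q·1 + (1−q)·(-5) = 6q - 5
  Player 1's payoff from Top: q·(-7) + (1−q)·3 = -10q + 3
  6q - 5 = -10q + 3  ⇒  16q = 8  ⇒  q = 1/2.
At equilibrium Player 1 is indifferent across rows, so Player 1's payoff equals the payoff from Bottom: (1/2)·1 + (1/2)·(-5) = -2.

-2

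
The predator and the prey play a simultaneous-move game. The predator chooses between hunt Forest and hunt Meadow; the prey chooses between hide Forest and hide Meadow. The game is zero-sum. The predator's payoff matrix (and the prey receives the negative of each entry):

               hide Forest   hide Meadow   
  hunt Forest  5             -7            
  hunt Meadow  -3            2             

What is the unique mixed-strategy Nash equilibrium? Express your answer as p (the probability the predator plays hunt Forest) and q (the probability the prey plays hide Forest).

p = 5/17, q = 9/17

In a mixed equilibrium the prey is indifferent between hide Forest and hide Meadow; this condition fixes p.
  the prey's payoff to hide Forest: p·(-5) + (1−p)·3 = -8p + 3
  the prey's payoff to hide Meadow: p·7 + (1−p)·(-2) = 9p - 2
  -8p + 3 = 9p - 2  ⇒  -17p = -5  ⇒  p = 5/17.
For the predator to be willing to mix, the predator must be indifferent between hunt Forest and hunt Meadow, which pins down the prey's mix.
  the predator's payoff to hunt Forest: q·5 + (1−q)·(-7) = 12q - 7
  the predator's payoff to hunt Meadow: q·(-3) + (1−q)·2 = -5q + 2
  12q - 7 = -5q + 2  ⇒  17q = 9  ⇒  q = 9/17.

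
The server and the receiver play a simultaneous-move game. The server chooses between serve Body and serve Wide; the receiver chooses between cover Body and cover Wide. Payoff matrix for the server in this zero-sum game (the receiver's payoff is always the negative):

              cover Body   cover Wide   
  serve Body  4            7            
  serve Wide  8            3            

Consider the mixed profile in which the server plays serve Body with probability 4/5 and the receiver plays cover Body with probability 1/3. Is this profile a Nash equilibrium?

No

Given the server's mix p = 4/5, the receiver's payoff from cover Body is -24/5 but from cover Wide is -31/5. The receiver strictly prefers cover Body, so the receiver would not mix.
So the proposed profile is not a Nash equilibrium.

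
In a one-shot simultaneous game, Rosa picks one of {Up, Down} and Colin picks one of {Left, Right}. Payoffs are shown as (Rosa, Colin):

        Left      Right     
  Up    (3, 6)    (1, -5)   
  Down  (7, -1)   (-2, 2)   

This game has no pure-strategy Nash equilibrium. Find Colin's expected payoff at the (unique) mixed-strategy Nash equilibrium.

1/2

For Colin to be willing to mix, Colin must be indifferent between Left and Right, which pins down Rosa's mix.
  Colin's expected payoff from Left: p·6 + (1−p)·(-1) = 7p - 1
  Colin's expected payoff from Right: p·(-5) + (1−p)·2 = -7p + 2
  7p - 1 = -7p + 2  ⇒  14p = 3  ⇒  p = 3/14.
At equilibrium Colin is indifferent across columns, so Colin's payoff equals the payoff from Left: (3/14)·6 + (11/14)·(-1) = 1/2.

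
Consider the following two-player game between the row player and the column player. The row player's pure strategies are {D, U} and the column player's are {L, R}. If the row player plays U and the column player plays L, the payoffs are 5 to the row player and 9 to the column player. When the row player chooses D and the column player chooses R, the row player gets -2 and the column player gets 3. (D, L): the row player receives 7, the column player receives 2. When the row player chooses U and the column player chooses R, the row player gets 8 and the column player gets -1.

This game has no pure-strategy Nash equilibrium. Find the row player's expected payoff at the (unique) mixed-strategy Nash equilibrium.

11/2

In a mixed equilibrium the row player is indifferent between D and U; this condition fixes q.
  the row player's expected payoff from D: q·7 + (1−q)·(-2) = 9q - 2
  the row player's expected payoff from U: q·5 + (1−q)·8 = -3q + 8
  9q - 2 = -3q + 8  ⇒  12q = 10  ⇒  q = 5/6.
At equilibrium the row player is indifferent across rows, so the row player's payoff equals the payoff from D: (5/6)·7 + (1/6)·(-2) = 11/2.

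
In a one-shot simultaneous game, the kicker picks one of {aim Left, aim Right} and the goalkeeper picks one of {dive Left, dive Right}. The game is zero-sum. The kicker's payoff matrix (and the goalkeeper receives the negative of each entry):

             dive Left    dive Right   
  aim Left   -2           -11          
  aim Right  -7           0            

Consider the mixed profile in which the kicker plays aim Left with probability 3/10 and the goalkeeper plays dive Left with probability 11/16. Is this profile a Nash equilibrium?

No

Given the kicker's mix p = 3/10, the goalkeeper's payoff from dive Left is 11/2 but from dive Right is 33/10. The goalkeeper strictly prefers dive Left, so the goalkeeper would not mix.
So the proposed profile is not a Nash equilibrium.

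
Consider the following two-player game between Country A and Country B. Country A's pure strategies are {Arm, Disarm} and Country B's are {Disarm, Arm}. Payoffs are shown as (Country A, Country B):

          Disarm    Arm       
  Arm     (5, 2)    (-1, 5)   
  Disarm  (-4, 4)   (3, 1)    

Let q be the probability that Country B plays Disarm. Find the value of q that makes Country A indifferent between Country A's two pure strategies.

Country B's mix must leave Country A indifferent between Arm and Disarm.
  Country A's payoff from Arm: q·5 + (1−q)·(-1) = 6q - 1
  Country A's payoff from Disarm: q·(-4) + (1−q)·3 = -7q + 3
  6q - 1 = -7q + 3  ⇒  13q = 4  ⇒  q = 4/13.

q = 4/13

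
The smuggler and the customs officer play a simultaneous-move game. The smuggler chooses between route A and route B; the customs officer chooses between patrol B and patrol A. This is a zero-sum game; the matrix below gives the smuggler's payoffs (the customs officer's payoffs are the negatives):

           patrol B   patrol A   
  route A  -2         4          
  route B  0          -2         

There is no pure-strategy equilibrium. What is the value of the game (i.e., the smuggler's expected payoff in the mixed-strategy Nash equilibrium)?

v = -1/2

The smuggler's indifference between route A and route B determines the customs officer's mixing probability q:
  the smuggler's payoff to route A: q·(-2) + (1−q)·4 = -6q + 4
  the smuggler's payoff to route B: q·0 + (1−q)·(-2) = 2q - 2
  -6q + 4 = 2q - 2  ⇒  -8q = -6  ⇒  q = 3/4.
The value is the smuggler's expected payoff against this mix (using route A): (3/4)·(-2) + (1/4)·4 = -1/2.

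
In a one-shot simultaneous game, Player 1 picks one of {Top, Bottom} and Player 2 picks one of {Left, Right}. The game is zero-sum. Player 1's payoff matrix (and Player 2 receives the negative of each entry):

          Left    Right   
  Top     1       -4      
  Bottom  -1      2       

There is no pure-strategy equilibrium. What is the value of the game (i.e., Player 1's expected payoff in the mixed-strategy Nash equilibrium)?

Set Player 1's expected payoff from Top equal to that from Bottom:
  Player 1's expected payoff from Top: q·1 + (1−q)·(-4) = 5q - 4
  Player 1's expected payoff from Bottom: q·(-1) + (1−q)·2 = -3q + 2
  5q - 4 = -3q + 2  ⇒  8q = 6  ⇒  q = 3/4.
The value is Player 1's expected payoff against this mix (using Top): (3/4)·1 + (1/4)·(-4) = -1/4.

v = -1/4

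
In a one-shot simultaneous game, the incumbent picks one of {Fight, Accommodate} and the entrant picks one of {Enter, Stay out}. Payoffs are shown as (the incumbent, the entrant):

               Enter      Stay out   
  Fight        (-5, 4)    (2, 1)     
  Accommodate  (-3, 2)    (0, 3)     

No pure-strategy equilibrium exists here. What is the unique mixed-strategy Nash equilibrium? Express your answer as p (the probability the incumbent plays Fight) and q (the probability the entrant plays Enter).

For the entrant to be willing to mix, the entrant must be indifferent between Enter and Stay out, which pins down the incumbent's mix.
  the entrant's expected payoff from Enter: p·4 + (1−p)·2 = 2p + 2
  the entrant's expected payoff from Stay out: p·1 + (1−p)·3 = -2p + 3
  2p + 2 = -2p + 3  ⇒  4p = 1  ⇒  p = 1/4.
Set the incumbent's expected payoff from Fight equal to that from Accommodate:
  the incumbent's payoff from Fight: q·(-5) + (1−q)·2 = -7q + 2
  the incumbent's payoff from Accommodate: q·(-3) + (1−q)·0 = -3q
  -7q + 2 = -3q  ⇒  -4q = -2  ⇒  q = 1/2.

p = 1/4, q = 1/2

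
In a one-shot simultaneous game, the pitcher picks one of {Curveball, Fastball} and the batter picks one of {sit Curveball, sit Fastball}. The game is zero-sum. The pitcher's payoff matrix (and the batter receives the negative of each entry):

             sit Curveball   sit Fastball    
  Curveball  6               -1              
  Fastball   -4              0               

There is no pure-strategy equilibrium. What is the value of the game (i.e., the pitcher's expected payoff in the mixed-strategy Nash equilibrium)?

v = -4/11

In a mixed equilibrium the pitcher is indifferent between Curveball and Fastball; this condition fixes q.
  the pitcher's payoff to Curveball: q·6 + (1−q)·(-1) = 7q - 1
  the pitcher's payoff to Fastball: q·(-4) + (1−q)·0 = -4q
  7q - 1 = -4q  ⇒  11q = 1  ⇒  q = 1/11.
The value is the pitcher's expected payoff against this mix (using Curveball): (1/11)·6 + (10/11)·(-1) = -4/11.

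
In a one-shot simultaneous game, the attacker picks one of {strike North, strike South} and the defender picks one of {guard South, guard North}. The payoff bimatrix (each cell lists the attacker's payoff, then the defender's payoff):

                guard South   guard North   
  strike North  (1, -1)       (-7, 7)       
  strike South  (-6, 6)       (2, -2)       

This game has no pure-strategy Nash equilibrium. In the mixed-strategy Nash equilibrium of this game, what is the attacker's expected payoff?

-5/2

In a mixed equilibrium the attacker is indifferent between strike North and strike South; this condition fixes q.
  the attacker's payoff to strike North: q·1 + (1−q)·(-7) = 8q - 7
  the attacker's payoff to strike South: q·(-6) + (1−q)·2 = -8q + 2
  8q - 7 = -8q + 2  ⇒  16q = 9  ⇒  q = 9/16.
At equilibrium the attacker is indifferent across rows, so the attacker's payoff equals the payoff from strike North: (9/16)·1 + (7/16)·(-7) = -5/2.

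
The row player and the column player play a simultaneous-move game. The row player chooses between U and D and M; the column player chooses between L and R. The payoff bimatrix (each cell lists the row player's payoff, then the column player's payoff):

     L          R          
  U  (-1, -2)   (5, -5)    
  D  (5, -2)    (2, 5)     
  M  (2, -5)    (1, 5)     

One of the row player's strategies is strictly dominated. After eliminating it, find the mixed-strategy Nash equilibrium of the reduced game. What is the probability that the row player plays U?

p = 7/10

The row player's strategy M is strictly dominated by D: 5 > 2 and 2 > 1. Eliminate M.
For the column player to be willing to mix, the column player must be indifferent between L and R, which pins down the row player's mix.
  the column player's payoff to L: p·(-2) + (1−p)·(-2) = -2
  the column player's payoff to R: p·(-5) + (1−p)·5 = -10p + 5
  -2 = -10p + 5  ⇒  10p = 7  ⇒  p = 7/10.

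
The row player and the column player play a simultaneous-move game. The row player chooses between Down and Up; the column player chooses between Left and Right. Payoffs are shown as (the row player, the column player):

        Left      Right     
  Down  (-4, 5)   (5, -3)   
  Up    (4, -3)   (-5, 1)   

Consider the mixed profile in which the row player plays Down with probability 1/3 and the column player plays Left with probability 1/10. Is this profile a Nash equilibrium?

No

Given the column player's mix q = 1/10, the row player's payoff from Down is 41/10 but from Up is -41/10. The row player strictly prefers Down, so the row player would not mix.
So the proposed profile is not a Nash equilibrium.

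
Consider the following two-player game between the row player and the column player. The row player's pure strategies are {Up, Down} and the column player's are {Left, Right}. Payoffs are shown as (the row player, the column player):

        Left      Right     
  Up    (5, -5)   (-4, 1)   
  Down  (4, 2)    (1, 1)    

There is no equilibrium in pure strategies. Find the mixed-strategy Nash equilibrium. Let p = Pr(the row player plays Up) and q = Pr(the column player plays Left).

p = 1/7, q = 5/6

Set the column player's expected payoff from Left equal to that from Right:
  the column player's expected payoff from Left: p·(-5) + (1−p)·2 = -7p + 2
  the column player's expected payoff from Right: p·1 + (1−p)·1 = 1
  -7p + 2 = 1  ⇒  -7p = -1  ⇒  p = 1/7.
In a mixed equilibrium the row player is indifferent between Up and Down; this condition fixes q.
  the row player's payoff to Up: q·5 + (1−q)·(-4) = 9q - 4
  the row player's payoff to Down: q·4 + (1−q)·1 = 3q + 1
  9q - 4 = 3q + 1  ⇒  6q = 5  ⇒  q = 5/6.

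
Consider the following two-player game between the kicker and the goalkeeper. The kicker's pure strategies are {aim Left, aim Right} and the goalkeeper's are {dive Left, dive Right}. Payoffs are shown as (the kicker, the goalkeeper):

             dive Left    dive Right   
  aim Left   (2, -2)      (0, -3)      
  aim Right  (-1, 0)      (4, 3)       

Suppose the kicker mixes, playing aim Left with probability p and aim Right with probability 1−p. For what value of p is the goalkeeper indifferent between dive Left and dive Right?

p = 3/4

In a mixed equilibrium the goalkeeper is indifferent between dive Left and dive Right; this condition fixes p.
  the goalkeeper's payoff to dive Left: p·(-2) + (1−p)·0 = -2p
  the goalkeeper's payoff to dive Right: p·(-3) + (1−p)·3 = -6p + 3
  -2p = -6p + 3  ⇒  4p = 3  ⇒  p = 3/4.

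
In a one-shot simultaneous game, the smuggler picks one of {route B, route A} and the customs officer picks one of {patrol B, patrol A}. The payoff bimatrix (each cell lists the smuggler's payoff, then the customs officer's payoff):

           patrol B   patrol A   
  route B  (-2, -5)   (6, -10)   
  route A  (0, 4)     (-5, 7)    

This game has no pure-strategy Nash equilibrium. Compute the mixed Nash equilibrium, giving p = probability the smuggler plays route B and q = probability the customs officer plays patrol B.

The customs officer's indifference between patrol B and patrol A determines the smuggler's mixing probability p:
  the customs officer's payoff to patrol B: p·(-5) + (1−p)·4 = -9p + 4
  the customs officer's payoff to patrol A: p·(-10) + (1−p)·7 = -17p + 7
  -9p + 4 = -17p + 7  ⇒  8p = 3  ⇒  p = 3/8.
In a mixed equilibrium the smuggler is indifferent between route B and route A; this condition fixes q.
  the smuggler's payoff from route B: q·(-2) + (1−q)·6 = -8q + 6
  the smuggler's payoff from route A: q·0 + (1−q)·(-5) = 5q - 5
  -8q + 6 = 5q - 5  ⇒  -13q = -11  ⇒  q = 11/13.

p = 3/8, q = 11/13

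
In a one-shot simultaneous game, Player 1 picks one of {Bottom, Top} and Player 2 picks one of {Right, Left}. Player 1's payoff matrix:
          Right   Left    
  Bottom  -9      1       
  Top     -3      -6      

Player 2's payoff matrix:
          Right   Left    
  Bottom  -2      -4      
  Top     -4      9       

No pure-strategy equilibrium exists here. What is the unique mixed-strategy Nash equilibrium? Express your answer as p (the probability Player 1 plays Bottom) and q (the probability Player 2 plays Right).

p = 13/15, q = 7/13

In a mixed equilibrium Player 2 is indifferent between Right and Left; this condition fixes p.
  Player 2's payoff from Right: p·(-2) + (1−p)·(-4) = 2p - 4
  Player 2's payoff from Left: p·(-4) + (1−p)·9 = -13p + 9
  2p - 4 = -13p + 9  ⇒  15p = 13  ⇒  p = 13/15.
Player 2's mix must leave Player 1 indifferent between Bottom and Top.
  Player 1's payoff from Bottom: q·(-9) + (1−q)·1 = -10q + 1
  Player 1's payoff from Top: q·(-3) + (1−q)·(-6) = 3q - 6
  -10q + 1 = 3q - 6  ⇒  -13q = -7  ⇒  q = 7/13.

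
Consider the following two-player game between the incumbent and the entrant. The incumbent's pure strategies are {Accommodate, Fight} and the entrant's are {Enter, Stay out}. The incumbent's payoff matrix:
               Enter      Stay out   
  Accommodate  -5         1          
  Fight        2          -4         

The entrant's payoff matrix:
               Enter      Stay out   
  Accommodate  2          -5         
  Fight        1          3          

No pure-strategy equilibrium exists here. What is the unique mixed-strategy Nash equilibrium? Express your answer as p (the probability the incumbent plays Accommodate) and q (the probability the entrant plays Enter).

The incumbent's mix must leave the entrant indifferent between Enter and Stay out.
  the entrant's payoff from Enter: p·2 + (1−p)·1 = p + 1
  the entrant's payoff from Stay out: p·(-5) + (1−p)·3 = -8p + 3
  p + 1 = -8p + 3  ⇒  9p = 2  ⇒  p = 2/9.
The incumbent's indifference between Accommodate and Fight determines the entrant's mixing probability q:
  the incumbent's expected payoff from Accommodate: q·(-5) + (1−q)·1 = -6q + 1
  the incumbent's expected payoff from Fight: q·2 + (1−q)·(-4) = 6q - 4
  -6q + 1 = 6q - 4  ⇒  -12q = -5  ⇒  q = 5/12.

p = 2/9, q = 5/12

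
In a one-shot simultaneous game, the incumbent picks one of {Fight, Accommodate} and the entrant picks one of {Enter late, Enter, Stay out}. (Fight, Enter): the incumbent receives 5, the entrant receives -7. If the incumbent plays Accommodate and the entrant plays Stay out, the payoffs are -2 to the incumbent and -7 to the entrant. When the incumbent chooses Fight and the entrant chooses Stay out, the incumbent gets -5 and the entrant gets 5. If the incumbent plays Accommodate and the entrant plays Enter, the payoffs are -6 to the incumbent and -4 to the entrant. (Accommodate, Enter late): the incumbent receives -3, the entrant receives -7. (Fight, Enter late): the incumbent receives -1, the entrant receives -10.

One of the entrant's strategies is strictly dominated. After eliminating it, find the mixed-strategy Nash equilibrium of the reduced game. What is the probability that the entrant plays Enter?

The entrant's strategy Enter late is strictly dominated by Enter: -7 > -10 and -4 > -7. Eliminate Enter late.
The incumbent's indifference between Fight and Accommodate determines the entrant's mixing probability q:
  the incumbent's payoff to Fight: q·5 + (1−q)·(-5) = 10q - 5
  the incumbent's payoff to Accommodate: q·(-6) + (1−q)·(-2) = -4q - 2
  10q - 5 = -4q - 2  ⇒  14q = 3  ⇒  q = 3/14.

q = 3/14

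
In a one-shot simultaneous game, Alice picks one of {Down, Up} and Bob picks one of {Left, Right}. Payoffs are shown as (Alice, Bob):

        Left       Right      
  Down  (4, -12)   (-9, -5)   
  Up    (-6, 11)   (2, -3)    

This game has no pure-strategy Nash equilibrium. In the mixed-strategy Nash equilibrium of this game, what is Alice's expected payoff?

For Alice to be willing to mix, Alice must be indifferent between Down and Up, which pins down Bob's mix.
  Alice's payoff from Down: q·4 + (1−q)·(-9) = 13q - 9
  Alice's payoff from Up: q·(-6) + (1−q)·2 = -8q + 2
  13q - 9 = -8q + 2  ⇒  21q = 11  ⇒  q = 11/21.
At equilibrium Alice is indifferent across rows, so Alice's payoff equals the payoff from Down: (11/21)·4 + (10/21)·(-9) = -46/21.

-46/21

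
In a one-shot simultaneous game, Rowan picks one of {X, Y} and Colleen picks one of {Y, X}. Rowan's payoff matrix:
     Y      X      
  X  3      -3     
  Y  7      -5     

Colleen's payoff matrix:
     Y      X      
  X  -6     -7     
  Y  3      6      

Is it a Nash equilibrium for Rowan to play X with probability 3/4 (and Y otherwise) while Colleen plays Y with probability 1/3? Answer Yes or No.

Yes

Check Colleen's indifference given Rowan's mix p = 3/4:
  payoff from Y = -15/4; payoff from X = -15/4 — equal.
Check Rowan's indifference given Colleen's mix q = 1/3:
  payoff from X = -1; payoff from Y = -1 — equal.
Both players are indifferent, so neither can profitably deviate.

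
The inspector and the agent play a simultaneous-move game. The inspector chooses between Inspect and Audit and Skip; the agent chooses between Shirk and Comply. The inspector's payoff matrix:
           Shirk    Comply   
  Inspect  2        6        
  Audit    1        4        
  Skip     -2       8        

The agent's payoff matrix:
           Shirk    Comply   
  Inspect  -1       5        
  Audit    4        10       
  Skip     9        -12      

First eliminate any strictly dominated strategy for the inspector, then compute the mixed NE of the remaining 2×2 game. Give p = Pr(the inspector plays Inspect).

p = 7/9

The inspector's strategy Audit is strictly dominated by Inspect: 2 > 1 and 6 > 4. Eliminate Audit.
The agent's indifference between Shirk and Comply determines the inspector's mixing probability p:
  the agent's expected payoff from Shirk: p·(-1) + (1−p)·9 = -10p + 9
  the agent's expected payoff from Comply: p·5 + (1−p)·(-12) = 17p - 12
  -10p + 9 = 17p - 12  ⇒  -27p = -21  ⇒  p = 7/9.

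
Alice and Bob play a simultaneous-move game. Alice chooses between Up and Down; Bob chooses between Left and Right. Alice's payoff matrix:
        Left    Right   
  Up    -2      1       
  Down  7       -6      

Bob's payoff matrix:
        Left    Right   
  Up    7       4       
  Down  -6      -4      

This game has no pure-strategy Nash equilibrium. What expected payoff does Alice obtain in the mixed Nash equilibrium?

-5/16

In a mixed equilibrium Alice is indifferent between Up and Down; this condition fixes q.
  Alice's expected payoff from Up: q·(-2) + (1−q)·1 = -3q + 1
  Alice's expected payoff from Down: q·7 + (1−q)·(-6) = 13q - 6
  -3q + 1 = 13q - 6  ⇒  -16q = -7  ⇒  q = 7/16.
At equilibrium Alice is indifferent across rows, so Alice's payoff equals the payoff from Up: (7/16)·(-2) + (9/16)·1 = -5/16.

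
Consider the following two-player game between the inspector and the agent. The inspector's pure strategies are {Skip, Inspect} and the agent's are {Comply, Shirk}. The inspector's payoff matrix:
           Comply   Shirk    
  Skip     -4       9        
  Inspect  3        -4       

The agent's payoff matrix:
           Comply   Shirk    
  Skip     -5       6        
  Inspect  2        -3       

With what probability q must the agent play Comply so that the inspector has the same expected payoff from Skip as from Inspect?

The inspector's indifference between Skip and Inspect determines the agent's mixing probability q:
  the inspector's payoff to Skip: q·(-4) + (1−q)·9 = -13q + 9
  the inspector's payoff to Inspect: q·3 + (1−q)·(-4) = 7q - 4
  -13q + 9 = 7q - 4  ⇒  -20q = -13  ⇒  q = 13/20.

q = 13/20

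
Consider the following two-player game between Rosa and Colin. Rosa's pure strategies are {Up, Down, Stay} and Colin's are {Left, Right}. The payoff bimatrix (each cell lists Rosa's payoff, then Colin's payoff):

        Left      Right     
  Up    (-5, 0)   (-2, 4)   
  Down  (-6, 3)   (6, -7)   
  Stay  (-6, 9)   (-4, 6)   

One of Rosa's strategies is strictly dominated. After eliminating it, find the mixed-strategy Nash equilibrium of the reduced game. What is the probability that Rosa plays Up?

Rosa's strategy Stay is strictly dominated by Up: -5 > -6 and -2 > -4. Eliminate Stay.
Set Colin's expected payoff from Left equal to that from Right:
  Colin's expected payoff from Left: p·0 + (1−p)·3 = -3p + 3
  Colin's expected payoff from Right: p·4 + (1−p)·(-7) = 11p - 7
  -3p + 3 = 11p - 7  ⇒  -14p = -10  ⇒  p = 5/7.

p = 5/7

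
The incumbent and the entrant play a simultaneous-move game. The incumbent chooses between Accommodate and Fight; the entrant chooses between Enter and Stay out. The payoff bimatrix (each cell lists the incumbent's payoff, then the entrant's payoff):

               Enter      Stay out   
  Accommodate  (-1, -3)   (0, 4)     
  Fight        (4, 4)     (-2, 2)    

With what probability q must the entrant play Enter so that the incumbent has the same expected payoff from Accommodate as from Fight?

Set the incumbent's expected payoff from Accommodate equal to that from Fight:
  the incumbent's expected payoff from Accommodate: q·(-1) + (1−q)·0 = -q
  the incumbent's expected payoff from Fight: q·4 + (1−q)·(-2) = 6q - 2
  -q = 6q - 2  ⇒  -7q = -2  ⇒  q = 2/7.

q = 2/7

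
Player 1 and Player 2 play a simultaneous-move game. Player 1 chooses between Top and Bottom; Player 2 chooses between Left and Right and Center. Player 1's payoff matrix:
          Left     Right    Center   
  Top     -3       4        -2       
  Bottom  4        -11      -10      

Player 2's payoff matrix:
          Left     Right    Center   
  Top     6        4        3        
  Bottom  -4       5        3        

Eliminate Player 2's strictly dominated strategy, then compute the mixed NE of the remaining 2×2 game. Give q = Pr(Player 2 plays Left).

q = 15/22

Player 2's strategy Center is strictly dominated by Right: 4 > 3 and 5 > 3. Eliminate Center.
Set Player 1's expected payoff from Top equal to that from Bottom:
  Player 1's payoff from Top: q·(-3) + (1−q)·4 = -7q + 4
  Player 1's payoff from Bottom: q·4 + (1−q)·(-11) = 15q - 11
  -7q + 4 = 15q - 11  ⇒  -22q = -15  ⇒  q = 15/22.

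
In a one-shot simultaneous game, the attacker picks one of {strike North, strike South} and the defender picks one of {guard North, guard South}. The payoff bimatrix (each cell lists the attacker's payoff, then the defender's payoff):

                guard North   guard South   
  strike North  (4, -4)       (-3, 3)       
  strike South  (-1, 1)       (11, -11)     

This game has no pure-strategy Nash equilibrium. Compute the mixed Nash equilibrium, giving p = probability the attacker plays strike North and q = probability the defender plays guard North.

The defender's indifference between guard North and guard South determines the attacker's mixing probability p:
  the defender's payoff from guard North: p·(-4) + (1−p)·1 = -5p + 1
  the defender's payoff from guard South: p·3 + (1−p)·(-11) = 14p - 11
  -5p + 1 = 14p - 11  ⇒  -19p = -12  ⇒  p = 12/19.
Set the attacker's expected payoff from strike North equal to that from strike South:
  the attacker's payoff to strike North: q·4 + (1−q)·(-3) = 7q - 3
  the attacker's payoff to strike South: q·(-1) + (1−q)·11 = -12q + 11
  7q - 3 = -12q + 11  ⇒  19q = 14  ⇒  q = 14/19.

p = 12/19, q = 14/19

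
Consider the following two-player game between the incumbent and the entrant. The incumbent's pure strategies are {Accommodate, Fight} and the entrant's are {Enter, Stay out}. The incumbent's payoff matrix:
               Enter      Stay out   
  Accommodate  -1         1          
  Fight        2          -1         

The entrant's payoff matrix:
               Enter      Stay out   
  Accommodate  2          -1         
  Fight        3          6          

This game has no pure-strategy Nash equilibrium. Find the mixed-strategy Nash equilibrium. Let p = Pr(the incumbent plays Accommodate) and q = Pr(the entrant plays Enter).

p = 1/2, q = 2/5

In a mixed equilibrium the entrant is indifferent between Enter and Stay out; this condition fixes p.
  the entrant's payoff from Enter: p·2 + (1−p)·3 = -p + 3
  the entrant's payoff from Stay out: p·(-1) + (1−p)·6 = -7p + 6
  -p + 3 = -7p + 6  ⇒  6p = 3  ⇒  p = 1/2.
In a mixed equilibrium the incumbent is indifferent between Accommodate and Fight; this condition fixes q.
  the incumbent's payoff to Accommodate: q·(-1) + (1−q)·1 = -2q + 1
  the incumbent's payoff to Fight: q·2 + (1−q)·(-1) = 3q - 1
  -2q + 1 = 3q - 1  ⇒  -5q = -2  ⇒  q = 2/5.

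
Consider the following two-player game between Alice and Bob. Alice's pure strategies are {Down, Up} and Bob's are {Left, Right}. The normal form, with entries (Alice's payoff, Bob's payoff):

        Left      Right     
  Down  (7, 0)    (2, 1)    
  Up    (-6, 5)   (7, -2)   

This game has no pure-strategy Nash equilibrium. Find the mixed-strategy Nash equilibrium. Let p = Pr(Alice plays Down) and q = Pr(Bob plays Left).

p = 7/8, q = 5/18

In a mixed equilibrium Bob is indifferent between Left and Right; this condition fixes p.
  Bob's payoff to Left: p·0 + (1−p)·5 = -5p + 5
  Bob's payoff to Right: p·1 + (1−p)·(-2) = 3p - 2
  -5p + 5 = 3p - 2  ⇒  -8p = -7  ⇒  p = 7/8.
Set Alice's expected payoff from Down equal to that from Up:
  Alice's payoff from Down: q·7 + (1−q)·2 = 5q + 2
  Alice's payoff from Up: q·(-6) + (1−q)·7 = -13q + 7
  5q + 2 = -13q + 7  ⇒  18q = 5  ⇒  q = 5/18.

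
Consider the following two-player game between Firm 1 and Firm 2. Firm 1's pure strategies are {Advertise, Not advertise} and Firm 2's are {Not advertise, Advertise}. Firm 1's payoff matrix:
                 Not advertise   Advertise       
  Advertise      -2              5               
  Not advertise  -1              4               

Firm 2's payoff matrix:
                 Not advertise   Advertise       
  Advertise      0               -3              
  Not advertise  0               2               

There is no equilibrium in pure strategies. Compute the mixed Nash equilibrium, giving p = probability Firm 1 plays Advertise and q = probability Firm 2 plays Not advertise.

p = 2/5, q = 1/2

Set Firm 2's expected payoff from Not advertise equal to that from Advertise:
  Firm 2's expected payoff from Not advertise: p·0 + (1−p)·0 = 0
  Firm 2's expected payoff from Advertise: p·(-3) + (1−p)·2 = -5p + 2
  0 = -5p + 2  ⇒  5p = 2  ⇒  p = 2/5.
Set Firm 1's expected payoff from Advertise equal to that from Not advertise:
  Firm 1's expected payoff from Advertise: q·(-2) + (1−q)·5 = -7q + 5
  Firm 1's expected payoff from Not advertise: q·(-1) + (1−q)·4 = -5q + 4
  -7q + 5 = -5q + 4  ⇒  -2q = -1  ⇒  q = 1/2.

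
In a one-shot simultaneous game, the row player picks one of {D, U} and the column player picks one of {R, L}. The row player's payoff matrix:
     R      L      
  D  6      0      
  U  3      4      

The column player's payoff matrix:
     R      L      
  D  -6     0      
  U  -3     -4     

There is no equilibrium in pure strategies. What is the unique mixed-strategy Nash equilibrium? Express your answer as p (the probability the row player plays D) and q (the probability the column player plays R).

p = 1/7, q = 4/7

The column player's indifference between R and L determines the row player's mixing probability p:
  the column player's payoff from R: p·(-6) + (1−p)·(-3) = -3p - 3
  the column player's payoff from L: p·0 + (1−p)·(-4) = 4p - 4
  -3p - 3 = 4p - 4  ⇒  -7p = -1  ⇒  p = 1/7.
For the row player to be willing to mix, the row player must be indifferent between D and U, which pins down the column player's mix.
  the row player's payoff from D: q·6 + (1−q)·0 = 6q
  the row player's payoff from U: q·3 + (1−q)·4 = -q + 4
  6q = -q + 4  ⇒  7q = 4  ⇒  q = 4/7.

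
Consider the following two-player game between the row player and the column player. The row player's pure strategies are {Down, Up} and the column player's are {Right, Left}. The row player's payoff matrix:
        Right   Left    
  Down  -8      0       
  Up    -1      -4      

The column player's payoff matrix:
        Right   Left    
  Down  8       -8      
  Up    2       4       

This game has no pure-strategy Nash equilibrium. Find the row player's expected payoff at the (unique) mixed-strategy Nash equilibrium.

The column player's mix must leave the row player indifferent between Down and Up.
  the row player's payoff from Down: q·(-8) + (1−q)·0 = -8q
  the row player's payoff from Up: q·(-1) + (1−q)·(-4) = 3q - 4
  -8q = 3q - 4  ⇒  -11q = -4  ⇒  q = 4/11.
At equilibrium the row player is indifferent across rows, so the row player's payoff equals the payoff from Down: (4/11)·(-8) + (7/11)·0 = -32/11.

-32/11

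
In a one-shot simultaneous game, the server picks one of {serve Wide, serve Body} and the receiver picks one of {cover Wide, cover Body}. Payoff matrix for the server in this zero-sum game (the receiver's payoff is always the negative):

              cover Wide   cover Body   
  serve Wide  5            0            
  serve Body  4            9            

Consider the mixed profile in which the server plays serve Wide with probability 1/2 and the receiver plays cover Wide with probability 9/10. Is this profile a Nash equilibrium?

Check the receiver's indifference given the server's mix p = 1/2:
  payoff from cover Wide = -9/2; payoff from cover Body = -9/2 — equal.
Check the server's indifference given the receiver's mix q = 9/10:
  payoff from serve Wide = 9/2; payoff from serve Body = 9/2 — equal.
Both players are indifferent, so neither can profitably deviate.

Yes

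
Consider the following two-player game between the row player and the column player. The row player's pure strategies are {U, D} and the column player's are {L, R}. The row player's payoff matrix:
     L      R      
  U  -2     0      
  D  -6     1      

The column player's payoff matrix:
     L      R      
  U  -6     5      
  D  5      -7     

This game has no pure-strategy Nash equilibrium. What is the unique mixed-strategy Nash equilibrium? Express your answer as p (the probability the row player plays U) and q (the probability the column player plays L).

p = 12/23, q = 1/5

The row player's mix must leave the column player indifferent between L and R.
  the column player's payoff to L: p·(-6) + (1−p)·5 = -11p + 5
  the column player's payoff to R: p·5 + (1−p)·(-7) = 12p - 7
  -11p + 5 = 12p - 7  ⇒  -23p = -12  ⇒  p = 12/23.
The column player's mix must leave the row player indifferent between U and D.
  the row player's expected payoff from U: q·(-2) + (1−q)·0 = -2q
  the row player's expected payoff from D: q·(-6) + (1−q)·1 = -7q + 1
  -2q = -7q + 1  ⇒  5q = 1  ⇒  q = 1/5.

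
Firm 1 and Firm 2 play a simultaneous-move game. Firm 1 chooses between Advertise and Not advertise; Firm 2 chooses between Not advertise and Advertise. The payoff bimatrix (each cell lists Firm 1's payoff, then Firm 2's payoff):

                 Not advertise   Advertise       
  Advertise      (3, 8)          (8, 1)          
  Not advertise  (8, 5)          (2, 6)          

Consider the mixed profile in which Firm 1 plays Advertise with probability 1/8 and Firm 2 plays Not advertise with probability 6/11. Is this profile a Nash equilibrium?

Yes

Check Firm 2's indifference given Firm 1's mix p = 1/8:
  payoff from Not advertise = 43/8; payoff from Advertise = 43/8 — equal.
Check Firm 1's indifference given Firm 2's mix q = 6/11:
  payoff from Advertise = 58/11; payoff from Not advertise = 58/11 — equal.
Both players are indifferent, so neither can profitably deviate.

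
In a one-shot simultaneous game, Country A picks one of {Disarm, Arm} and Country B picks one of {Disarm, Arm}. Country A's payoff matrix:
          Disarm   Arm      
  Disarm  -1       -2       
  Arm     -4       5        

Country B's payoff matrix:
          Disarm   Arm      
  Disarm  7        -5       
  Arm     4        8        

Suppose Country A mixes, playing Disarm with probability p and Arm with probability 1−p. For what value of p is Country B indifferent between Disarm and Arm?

Country B's indifference between Disarm and Arm determines Country A's mixing probability p:
  Country B's payoff from Disarm: p·7 + (1−p)·4 = 3p + 4
  Country B's payoff from Arm: p·(-5) + (1−p)·8 = -13p + 8
  3p + 4 = -13p + 8  ⇒  16p = 4  ⇒  p = 1/4.

p = 1/4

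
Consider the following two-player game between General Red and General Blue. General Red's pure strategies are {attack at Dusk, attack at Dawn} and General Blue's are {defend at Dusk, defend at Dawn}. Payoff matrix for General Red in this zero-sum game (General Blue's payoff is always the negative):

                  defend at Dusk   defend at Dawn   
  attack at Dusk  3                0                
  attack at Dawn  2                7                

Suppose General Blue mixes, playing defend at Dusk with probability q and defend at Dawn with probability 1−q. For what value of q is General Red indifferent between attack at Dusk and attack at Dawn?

q = 7/8

For General Red to be willing to mix, General Red must be indifferent between attack at Dusk and attack at Dawn, which pins down General Blue's mix.
  General Red's expected payoff from attack at Dusk: q·3 + (1−q)·0 = 3q
  General Red's expected payoff from attack at Dawn: q·2 + (1−q)·7 = -5q + 7
  3q = -5q + 7  ⇒  8q = 7  ⇒  q = 7/8.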